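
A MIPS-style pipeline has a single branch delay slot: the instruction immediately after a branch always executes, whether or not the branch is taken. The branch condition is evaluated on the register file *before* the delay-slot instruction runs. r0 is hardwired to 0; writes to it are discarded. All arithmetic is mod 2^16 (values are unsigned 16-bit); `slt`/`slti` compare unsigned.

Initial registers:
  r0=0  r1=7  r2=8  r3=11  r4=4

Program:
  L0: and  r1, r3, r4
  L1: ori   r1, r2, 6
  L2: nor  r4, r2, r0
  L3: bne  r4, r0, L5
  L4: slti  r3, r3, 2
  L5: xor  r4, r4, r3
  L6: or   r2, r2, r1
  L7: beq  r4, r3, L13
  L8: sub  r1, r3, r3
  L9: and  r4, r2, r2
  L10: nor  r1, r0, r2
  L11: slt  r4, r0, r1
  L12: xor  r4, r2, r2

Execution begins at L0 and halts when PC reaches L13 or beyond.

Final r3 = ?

PC=0  and  r1, r3, r4        | r0=0 r1=0 r2=8 r3=11 r4=4
PC=1  ori   r1, r2, 6        | r0=0 r1=14 r2=8 r3=11 r4=4
PC=2  nor  r4, r2, r0        | r0=0 r1=14 r2=8 r3=11 r4=65527
PC=3  bne  r4, r0, L5        | r0=0 r1=14 r2=8 r3=11 r4=65527  [TAKEN]
PC=4  slti  r3, r3, 2        | r0=0 r1=14 r2=8 r3=0 r4=65527
PC=5  xor  r4, r4, r3        | r0=0 r1=14 r2=8 r3=0 r4=65527
PC=6  or   r2, r2, r1        | r0=0 r1=14 r2=14 r3=0 r4=65527
PC=7  beq  r4, r3, L13       | r0=0 r1=14 r2=14 r3=0 r4=65527  [not taken]
PC=8  sub  r1, r3, r3        | r0=0 r1=0 r2=14 r3=0 r4=65527
PC=9  and  r4, r2, r2        | r0=0 r1=0 r2=14 r3=0 r4=14
PC=10 nor  r1, r0, r2        | r0=0 r1=65521 r2=14 r3=0 r4=14
PC=11 slt  r4, r0, r1        | r0=0 r1=65521 r2=14 r3=0 r4=1
PC=12 xor  r4, r2, r2        | r0=0 r1=65521 r2=14 r3=0 r4=0

0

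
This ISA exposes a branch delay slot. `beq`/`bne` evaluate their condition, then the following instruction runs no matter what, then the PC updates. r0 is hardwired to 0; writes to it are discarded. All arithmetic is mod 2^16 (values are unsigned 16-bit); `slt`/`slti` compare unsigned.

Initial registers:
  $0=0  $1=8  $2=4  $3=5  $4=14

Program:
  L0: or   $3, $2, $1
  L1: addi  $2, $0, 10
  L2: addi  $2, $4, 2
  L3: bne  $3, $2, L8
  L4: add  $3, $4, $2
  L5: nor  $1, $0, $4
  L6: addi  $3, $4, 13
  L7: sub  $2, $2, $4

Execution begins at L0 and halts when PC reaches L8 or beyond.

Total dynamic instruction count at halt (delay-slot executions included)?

5

[0] or   $3, $2, $1  →  {$0:0, $1:8, $2:4, $3:12, $4:14}
[1] addi  $2, $0, 10  →  {$0:0, $1:8, $2:10, $3:12, $4:14}
[2] addi  $2, $4, 2  →  {$0:0, $1:8, $2:16, $3:12, $4:14}
[3] bne  $3, $2, L8  →  {$0:0, $1:8, $2:16, $3:12, $4:14}  ⟨branch taken⟩
[4] add  $3, $4, $2  →  {$0:0, $1:8, $2:16, $3:30, $4:14}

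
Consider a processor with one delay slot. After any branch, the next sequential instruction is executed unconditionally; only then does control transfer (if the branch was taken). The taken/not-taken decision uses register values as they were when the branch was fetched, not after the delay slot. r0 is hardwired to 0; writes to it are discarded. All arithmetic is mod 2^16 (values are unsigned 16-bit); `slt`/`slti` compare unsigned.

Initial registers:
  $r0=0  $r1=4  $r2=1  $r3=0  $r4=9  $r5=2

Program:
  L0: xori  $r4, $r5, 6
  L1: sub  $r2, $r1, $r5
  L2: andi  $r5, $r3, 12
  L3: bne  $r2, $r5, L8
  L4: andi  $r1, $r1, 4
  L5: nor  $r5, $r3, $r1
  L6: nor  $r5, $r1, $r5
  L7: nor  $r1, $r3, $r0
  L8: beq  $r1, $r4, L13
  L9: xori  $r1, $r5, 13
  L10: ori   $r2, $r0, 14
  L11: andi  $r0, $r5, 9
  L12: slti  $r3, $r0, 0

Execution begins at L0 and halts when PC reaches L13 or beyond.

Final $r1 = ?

[0] xori  $r4, $r5, 6  →  {$r0:0, $r1:4, $r2:1, $r3:0, $r4:4, $r5:2}
[1] sub  $r2, $r1, $r5  →  {$r0:0, $r1:4, $r2:2, $r3:0, $r4:4, $r5:2}
[2] andi  $r5, $r3, 12  →  {$r0:0, $r1:4, $r2:2, $r3:0, $r4:4, $r5:0}
[3] bne  $r2, $r5, L8  →  {$r0:0, $r1:4, $r2:2, $r3:0, $r4:4, $r5:0}  ⟨branch taken⟩
[4] andi  $r1, $r1, 4  →  {$r0:0, $r1:4, $r2:2, $r3:0, $r4:4, $r5:0}
[8] beq  $r1, $r4, L13  →  {$r0:0, $r1:4, $r2:2, $r3:0, $r4:4, $r5:0}  ⟨branch taken⟩
[9] xori  $r1, $r5, 13  →  {$r0:0, $r1:13, $r2:2, $r3:0, $r4:4, $r5:0}

13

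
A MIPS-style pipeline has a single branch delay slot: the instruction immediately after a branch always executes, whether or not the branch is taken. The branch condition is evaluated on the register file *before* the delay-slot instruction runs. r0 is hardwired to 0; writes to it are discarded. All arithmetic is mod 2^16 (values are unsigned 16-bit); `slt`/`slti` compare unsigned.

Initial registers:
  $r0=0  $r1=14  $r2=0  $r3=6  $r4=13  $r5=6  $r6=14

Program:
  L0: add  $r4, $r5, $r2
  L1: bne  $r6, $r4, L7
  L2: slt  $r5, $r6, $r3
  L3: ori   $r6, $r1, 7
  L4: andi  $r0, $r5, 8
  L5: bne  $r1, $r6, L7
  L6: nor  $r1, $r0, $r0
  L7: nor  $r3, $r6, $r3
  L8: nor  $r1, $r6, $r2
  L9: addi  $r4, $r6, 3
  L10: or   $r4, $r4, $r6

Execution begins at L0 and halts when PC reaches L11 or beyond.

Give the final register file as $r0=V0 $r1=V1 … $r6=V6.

$r0=0 $r1=65521 $r2=0 $r3=65521 $r4=31 $r5=0 $r6=14

#0 add  $r4, $r5, $r2 ; 0/14/0/6/6/6/14
#1 bne  $r6, $r4, L7 ; 0/14/0/6/6/6/14 ; →target
#2 slt  $r5, $r6, $r3 ; 0/14/0/6/6/0/14
#7 nor  $r3, $r6, $r3 ; 0/14/0/65521/6/0/14
#8 nor  $r1, $r6, $r2 ; 0/65521/0/65521/6/0/14
#9 addi  $r4, $r6, 3 ; 0/65521/0/65521/17/0/14
#10 or   $r4, $r4, $r6 ; 0/65521/0/65521/31/0/14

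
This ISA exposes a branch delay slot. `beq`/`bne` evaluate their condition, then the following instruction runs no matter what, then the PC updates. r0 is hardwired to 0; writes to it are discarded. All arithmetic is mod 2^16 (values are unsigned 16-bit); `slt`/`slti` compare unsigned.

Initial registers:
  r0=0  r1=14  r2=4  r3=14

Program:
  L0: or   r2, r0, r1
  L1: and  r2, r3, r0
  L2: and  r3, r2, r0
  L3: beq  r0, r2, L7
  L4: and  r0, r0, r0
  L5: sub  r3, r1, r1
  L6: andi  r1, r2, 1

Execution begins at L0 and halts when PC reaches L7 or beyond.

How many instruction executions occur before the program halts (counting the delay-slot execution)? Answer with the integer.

5

#0 or   r2, r0, r1 ; 0/14/14/14
#1 and  r2, r3, r0 ; 0/14/0/14
#2 and  r3, r2, r0 ; 0/14/0/0
#3 beq  r0, r2, L7 ; 0/14/0/0 ; →target
#4 and  r0, r0, r0 ; 0/14/0/0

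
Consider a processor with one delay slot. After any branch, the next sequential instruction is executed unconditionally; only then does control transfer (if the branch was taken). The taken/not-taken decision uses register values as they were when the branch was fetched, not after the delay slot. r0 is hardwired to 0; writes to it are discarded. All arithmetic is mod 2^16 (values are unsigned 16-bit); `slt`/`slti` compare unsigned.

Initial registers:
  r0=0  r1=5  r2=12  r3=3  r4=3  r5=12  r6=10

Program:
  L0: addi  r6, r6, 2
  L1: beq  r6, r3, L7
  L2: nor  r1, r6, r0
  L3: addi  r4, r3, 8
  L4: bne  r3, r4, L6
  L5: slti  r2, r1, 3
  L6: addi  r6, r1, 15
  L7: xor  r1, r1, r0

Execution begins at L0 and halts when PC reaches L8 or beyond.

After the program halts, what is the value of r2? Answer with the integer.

0

#0 addi  r6, r6, 2 ; 0/5/12/3/3/12/12
#1 beq  r6, r3, L7 ; 0/5/12/3/3/12/12 ; →fallthru
#2 nor  r1, r6, r0 ; 0/65523/12/3/3/12/12
#3 addi  r4, r3, 8 ; 0/65523/12/3/11/12/12
#4 bne  r3, r4, L6 ; 0/65523/12/3/11/12/12 ; →target
#5 slti  r2, r1, 3 ; 0/65523/0/3/11/12/12
#6 addi  r6, r1, 15 ; 0/65523/0/3/11/12/2
#7 xor  r1, r1, r0 ; 0/65523/0/3/11/12/2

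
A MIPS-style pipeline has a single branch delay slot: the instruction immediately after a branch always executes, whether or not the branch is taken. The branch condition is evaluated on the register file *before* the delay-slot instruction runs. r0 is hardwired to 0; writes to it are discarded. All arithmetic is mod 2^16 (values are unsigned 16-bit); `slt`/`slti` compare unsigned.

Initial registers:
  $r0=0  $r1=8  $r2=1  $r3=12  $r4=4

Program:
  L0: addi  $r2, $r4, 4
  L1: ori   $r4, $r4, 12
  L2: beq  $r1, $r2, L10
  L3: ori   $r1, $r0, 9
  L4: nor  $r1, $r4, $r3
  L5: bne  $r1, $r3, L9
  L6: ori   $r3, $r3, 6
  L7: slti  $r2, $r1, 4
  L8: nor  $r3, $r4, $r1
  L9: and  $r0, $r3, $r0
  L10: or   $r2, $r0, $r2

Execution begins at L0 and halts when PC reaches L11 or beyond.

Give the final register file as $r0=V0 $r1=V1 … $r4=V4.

$r0=0 $r1=9 $r2=8 $r3=12 $r4=12

#0 addi  $r2, $r4, 4 ; 0/8/8/12/4
#1 ori   $r4, $r4, 12 ; 0/8/8/12/12
#2 beq  $r1, $r2, L10 ; 0/8/8/12/12 ; →target
#3 ori   $r1, $r0, 9 ; 0/9/8/12/12
#10 or   $r2, $r0, $r2 ; 0/9/8/12/12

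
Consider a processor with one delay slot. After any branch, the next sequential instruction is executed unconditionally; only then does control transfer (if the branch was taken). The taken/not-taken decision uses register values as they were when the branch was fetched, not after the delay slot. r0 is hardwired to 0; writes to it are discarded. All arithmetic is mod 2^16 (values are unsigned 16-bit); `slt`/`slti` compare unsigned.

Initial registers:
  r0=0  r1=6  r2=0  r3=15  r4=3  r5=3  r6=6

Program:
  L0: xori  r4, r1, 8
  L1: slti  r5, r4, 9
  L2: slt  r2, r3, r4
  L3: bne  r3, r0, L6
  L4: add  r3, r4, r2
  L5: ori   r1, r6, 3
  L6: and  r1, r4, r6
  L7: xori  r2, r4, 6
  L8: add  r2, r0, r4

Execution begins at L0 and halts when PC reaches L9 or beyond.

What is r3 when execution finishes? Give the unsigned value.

14

PC=0  xori  r4, r1, 8        | r0=0 r1=6 r2=0 r3=15 r4=14 r5=3 r6=6
PC=1  slti  r5, r4, 9        | r0=0 r1=6 r2=0 r3=15 r4=14 r5=0 r6=6
PC=2  slt  r2, r3, r4        | r0=0 r1=6 r2=0 r3=15 r4=14 r5=0 r6=6
PC=3  bne  r3, r0, L6        | r0=0 r1=6 r2=0 r3=15 r4=14 r5=0 r6=6  [TAKEN]
PC=4  add  r3, r4, r2        | r0=0 r1=6 r2=0 r3=14 r4=14 r5=0 r6=6
PC=6  and  r1, r4, r6        | r0=0 r1=6 r2=0 r3=14 r4=14 r5=0 r6=6
PC=7  xori  r2, r4, 6        | r0=0 r1=6 r2=8 r3=14 r4=14 r5=0 r6=6
PC=8  add  r2, r0, r4        | r0=0 r1=6 r2=14 r3=14 r4=14 r5=0 r6=6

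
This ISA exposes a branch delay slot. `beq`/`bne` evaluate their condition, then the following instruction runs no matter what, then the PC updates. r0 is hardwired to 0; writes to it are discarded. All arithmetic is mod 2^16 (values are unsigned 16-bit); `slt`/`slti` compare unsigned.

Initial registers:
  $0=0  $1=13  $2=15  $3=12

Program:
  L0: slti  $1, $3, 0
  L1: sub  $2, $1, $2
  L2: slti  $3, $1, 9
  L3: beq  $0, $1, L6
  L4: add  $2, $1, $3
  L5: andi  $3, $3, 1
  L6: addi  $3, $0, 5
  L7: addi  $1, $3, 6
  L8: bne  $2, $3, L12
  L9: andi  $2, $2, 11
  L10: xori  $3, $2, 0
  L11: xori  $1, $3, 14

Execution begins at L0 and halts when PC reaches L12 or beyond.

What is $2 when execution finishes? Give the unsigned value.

PC=0  slti  $1, $3, 0        | $0=0 $1=0 $2=15 $3=12
PC=1  sub  $2, $1, $2        | $0=0 $1=0 $2=65521 $3=12
PC=2  slti  $3, $1, 9        | $0=0 $1=0 $2=65521 $3=1
PC=3  beq  $0, $1, L6        | $0=0 $1=0 $2=65521 $3=1  [TAKEN]
PC=4  add  $2, $1, $3        | $0=0 $1=0 $2=1 $3=1
PC=6  addi  $3, $0, 5        | $0=0 $1=0 $2=1 $3=5
PC=7  addi  $1, $3, 6        | $0=0 $1=11 $2=1 $3=5
PC=8  bne  $2, $3, L12       | $0=0 $1=11 $2=1 $3=5  [TAKEN]
PC=9  andi  $2, $2, 11       | $0=0 $1=11 $2=1 $3=5

1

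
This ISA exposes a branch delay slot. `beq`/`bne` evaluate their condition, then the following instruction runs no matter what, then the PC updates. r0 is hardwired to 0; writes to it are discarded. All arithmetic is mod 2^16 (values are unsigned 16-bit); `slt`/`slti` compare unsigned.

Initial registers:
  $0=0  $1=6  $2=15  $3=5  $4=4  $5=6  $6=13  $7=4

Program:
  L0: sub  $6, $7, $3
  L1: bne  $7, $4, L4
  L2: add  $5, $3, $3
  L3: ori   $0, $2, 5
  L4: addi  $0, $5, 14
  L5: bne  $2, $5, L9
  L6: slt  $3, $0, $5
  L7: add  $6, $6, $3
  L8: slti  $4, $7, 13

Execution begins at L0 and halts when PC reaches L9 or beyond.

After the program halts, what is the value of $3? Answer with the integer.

1

PC=0  sub  $6, $7, $3        | $0=0 $1=6 $2=15 $3=5 $4=4 $5=6 $6=65535 $7=4
PC=1  bne  $7, $4, L4        | $0=0 $1=6 $2=15 $3=5 $4=4 $5=6 $6=65535 $7=4  [not taken]
PC=2  add  $5, $3, $3        | $0=0 $1=6 $2=15 $3=5 $4=4 $5=10 $6=65535 $7=4
PC=3  ori   $0, $2, 5        | $0=0 $1=6 $2=15 $3=5 $4=4 $5=10 $6=65535 $7=4
PC=4  addi  $0, $5, 14       | $0=0 $1=6 $2=15 $3=5 $4=4 $5=10 $6=65535 $7=4
PC=5  bne  $2, $5, L9        | $0=0 $1=6 $2=15 $3=5 $4=4 $5=10 $6=65535 $7=4  [TAKEN]
PC=6  slt  $3, $0, $5        | $0=0 $1=6 $2=15 $3=1 $4=4 $5=10 $6=65535 $7=4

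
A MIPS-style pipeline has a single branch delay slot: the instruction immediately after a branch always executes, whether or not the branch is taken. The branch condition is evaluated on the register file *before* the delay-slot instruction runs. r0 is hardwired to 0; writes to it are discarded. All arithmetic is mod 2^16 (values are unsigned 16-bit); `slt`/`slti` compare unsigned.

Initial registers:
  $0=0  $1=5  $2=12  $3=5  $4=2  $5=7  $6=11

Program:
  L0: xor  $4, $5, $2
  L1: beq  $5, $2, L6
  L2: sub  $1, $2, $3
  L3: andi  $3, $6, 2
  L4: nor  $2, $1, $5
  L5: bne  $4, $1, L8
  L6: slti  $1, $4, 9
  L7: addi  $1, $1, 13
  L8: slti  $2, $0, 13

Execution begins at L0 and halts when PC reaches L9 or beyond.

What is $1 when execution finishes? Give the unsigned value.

0

  step pc=0: xor  $4, $5, $2  regs=(0,5,12,5,11,7,11)
  step pc=1: beq  $5, $2, L6  cond=F  regs=(0,5,12,5,11,7,11)
  step pc=2: sub  $1, $2, $3  regs=(0,7,12,5,11,7,11)
  step pc=3: andi  $3, $6, 2  regs=(0,7,12,2,11,7,11)
  step pc=4: nor  $2, $1, $5  regs=(0,7,65528,2,11,7,11)
  step pc=5: bne  $4, $1, L8  cond=T  regs=(0,7,65528,2,11,7,11)
  step pc=6: slti  $1, $4, 9  regs=(0,0,65528,2,11,7,11)
  step pc=8: slti  $2, $0, 13  regs=(0,0,1,2,11,7,11)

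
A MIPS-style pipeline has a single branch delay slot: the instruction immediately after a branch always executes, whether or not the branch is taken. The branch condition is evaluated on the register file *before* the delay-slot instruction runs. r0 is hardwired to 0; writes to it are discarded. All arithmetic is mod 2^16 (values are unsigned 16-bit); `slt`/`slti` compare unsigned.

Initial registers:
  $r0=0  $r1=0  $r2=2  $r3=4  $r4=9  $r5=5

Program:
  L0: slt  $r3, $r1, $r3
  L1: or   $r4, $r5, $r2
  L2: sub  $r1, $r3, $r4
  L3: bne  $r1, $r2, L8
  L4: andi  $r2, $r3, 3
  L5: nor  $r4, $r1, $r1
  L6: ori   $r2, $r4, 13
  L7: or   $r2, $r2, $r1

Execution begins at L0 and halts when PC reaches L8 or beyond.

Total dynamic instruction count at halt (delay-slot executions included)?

  step pc=0: slt  $r3, $r1, $r3  regs=(0,0,2,1,9,5)
  step pc=1: or   $r4, $r5, $r2  regs=(0,0,2,1,7,5)
  step pc=2: sub  $r1, $r3, $r4  regs=(0,65530,2,1,7,5)
  step pc=3: bne  $r1, $r2, L8  cond=T  regs=(0,65530,2,1,7,5)
  step pc=4: andi  $r2, $r3, 3  regs=(0,65530,1,1,7,5)

5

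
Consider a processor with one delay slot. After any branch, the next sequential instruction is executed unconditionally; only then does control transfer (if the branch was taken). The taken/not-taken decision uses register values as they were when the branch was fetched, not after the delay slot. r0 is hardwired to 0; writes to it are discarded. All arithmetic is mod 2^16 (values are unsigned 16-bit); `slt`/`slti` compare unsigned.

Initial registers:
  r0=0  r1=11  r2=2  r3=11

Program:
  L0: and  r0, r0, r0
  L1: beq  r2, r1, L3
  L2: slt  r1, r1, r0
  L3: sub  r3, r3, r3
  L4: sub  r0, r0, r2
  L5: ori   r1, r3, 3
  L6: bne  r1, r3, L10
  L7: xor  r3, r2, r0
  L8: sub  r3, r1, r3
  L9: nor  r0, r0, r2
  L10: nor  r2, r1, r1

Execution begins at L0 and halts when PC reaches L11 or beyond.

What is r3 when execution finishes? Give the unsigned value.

#0 and  r0, r0, r0 ; 0/11/2/11
#1 beq  r2, r1, L3 ; 0/11/2/11 ; →fallthru
#2 slt  r1, r1, r0 ; 0/0/2/11
#3 sub  r3, r3, r3 ; 0/0/2/0
#4 sub  r0, r0, r2 ; 0/0/2/0
#5 ori   r1, r3, 3 ; 0/3/2/0
#6 bne  r1, r3, L10 ; 0/3/2/0 ; →target
#7 xor  r3, r2, r0 ; 0/3/2/2
#10 nor  r2, r1, r1 ; 0/3/65532/2

2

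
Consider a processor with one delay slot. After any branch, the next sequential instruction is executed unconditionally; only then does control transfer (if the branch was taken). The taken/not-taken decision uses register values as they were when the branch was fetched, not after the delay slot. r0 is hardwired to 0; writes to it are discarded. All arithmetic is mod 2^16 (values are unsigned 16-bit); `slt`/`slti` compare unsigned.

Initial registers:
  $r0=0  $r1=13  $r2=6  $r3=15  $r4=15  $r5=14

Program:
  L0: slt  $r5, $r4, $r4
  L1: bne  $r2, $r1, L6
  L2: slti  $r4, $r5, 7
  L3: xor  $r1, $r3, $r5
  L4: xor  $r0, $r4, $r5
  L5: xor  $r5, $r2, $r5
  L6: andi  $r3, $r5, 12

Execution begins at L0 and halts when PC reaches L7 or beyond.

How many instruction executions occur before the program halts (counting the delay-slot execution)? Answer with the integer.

PC=0  slt  $r5, $r4, $r4     | $r0=0 $r1=13 $r2=6 $r3=15 $r4=15 $r5=0
PC=1  bne  $r2, $r1, L6      | $r0=0 $r1=13 $r2=6 $r3=15 $r4=15 $r5=0  [TAKEN]
PC=2  slti  $r4, $r5, 7      | $r0=0 $r1=13 $r2=6 $r3=15 $r4=1 $r5=0
PC=6  andi  $r3, $r5, 12     | $r0=0 $r1=13 $r2=6 $r3=0 $r4=1 $r5=0

4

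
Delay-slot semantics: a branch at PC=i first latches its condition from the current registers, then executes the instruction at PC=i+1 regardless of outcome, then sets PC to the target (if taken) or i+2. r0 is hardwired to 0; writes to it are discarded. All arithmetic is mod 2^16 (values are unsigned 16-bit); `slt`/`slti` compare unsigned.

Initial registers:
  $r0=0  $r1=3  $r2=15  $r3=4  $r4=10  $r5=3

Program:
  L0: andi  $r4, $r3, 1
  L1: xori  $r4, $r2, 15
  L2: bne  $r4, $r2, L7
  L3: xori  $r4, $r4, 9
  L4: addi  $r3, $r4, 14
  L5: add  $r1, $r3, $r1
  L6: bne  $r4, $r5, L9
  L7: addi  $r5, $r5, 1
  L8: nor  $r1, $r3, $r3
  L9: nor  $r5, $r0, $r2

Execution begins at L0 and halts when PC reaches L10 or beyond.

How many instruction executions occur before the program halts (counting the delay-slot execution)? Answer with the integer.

[0] andi  $r4, $r3, 1  →  {$r0:0, $r1:3, $r2:15, $r3:4, $r4:0, $r5:3}
[1] xori  $r4, $r2, 15  →  {$r0:0, $r1:3, $r2:15, $r3:4, $r4:0, $r5:3}
[2] bne  $r4, $r2, L7  →  {$r0:0, $r1:3, $r2:15, $r3:4, $r4:0, $r5:3}  ⟨branch taken⟩
[3] xori  $r4, $r4, 9  →  {$r0:0, $r1:3, $r2:15, $r3:4, $r4:9, $r5:3}
[7] addi  $r5, $r5, 1  →  {$r0:0, $r1:3, $r2:15, $r3:4, $r4:9, $r5:4}
[8] nor  $r1, $r3, $r3  →  {$r0:0, $r1:65531, $r2:15, $r3:4, $r4:9, $r5:4}
[9] nor  $r5, $r0, $r2  →  {$r0:0, $r1:65531, $r2:15, $r3:4, $r4:9, $r5:65520}

7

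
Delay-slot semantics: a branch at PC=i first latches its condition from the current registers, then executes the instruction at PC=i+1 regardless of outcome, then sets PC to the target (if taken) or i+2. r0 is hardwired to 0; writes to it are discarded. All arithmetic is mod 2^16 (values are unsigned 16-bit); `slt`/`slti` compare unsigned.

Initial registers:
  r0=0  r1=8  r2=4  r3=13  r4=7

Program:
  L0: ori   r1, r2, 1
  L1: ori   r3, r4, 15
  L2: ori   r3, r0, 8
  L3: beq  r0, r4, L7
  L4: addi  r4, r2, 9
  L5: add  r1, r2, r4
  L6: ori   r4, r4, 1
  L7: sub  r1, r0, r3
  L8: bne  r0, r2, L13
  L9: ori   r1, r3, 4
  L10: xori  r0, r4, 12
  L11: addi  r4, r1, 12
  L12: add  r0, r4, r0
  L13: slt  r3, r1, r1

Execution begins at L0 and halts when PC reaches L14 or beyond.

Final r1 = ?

12

#0 ori   r1, r2, 1 ; 0/5/4/13/7
#1 ori   r3, r4, 15 ; 0/5/4/15/7
#2 ori   r3, r0, 8 ; 0/5/4/8/7
#3 beq  r0, r4, L7 ; 0/5/4/8/7 ; →fallthru
#4 addi  r4, r2, 9 ; 0/5/4/8/13
#5 add  r1, r2, r4 ; 0/17/4/8/13
#6 ori   r4, r4, 1 ; 0/17/4/8/13
#7 sub  r1, r0, r3 ; 0/65528/4/8/13
#8 bne  r0, r2, L13 ; 0/65528/4/8/13 ; →target
#9 ori   r1, r3, 4 ; 0/12/4/8/13
#13 slt  r3, r1, r1 ; 0/12/4/0/13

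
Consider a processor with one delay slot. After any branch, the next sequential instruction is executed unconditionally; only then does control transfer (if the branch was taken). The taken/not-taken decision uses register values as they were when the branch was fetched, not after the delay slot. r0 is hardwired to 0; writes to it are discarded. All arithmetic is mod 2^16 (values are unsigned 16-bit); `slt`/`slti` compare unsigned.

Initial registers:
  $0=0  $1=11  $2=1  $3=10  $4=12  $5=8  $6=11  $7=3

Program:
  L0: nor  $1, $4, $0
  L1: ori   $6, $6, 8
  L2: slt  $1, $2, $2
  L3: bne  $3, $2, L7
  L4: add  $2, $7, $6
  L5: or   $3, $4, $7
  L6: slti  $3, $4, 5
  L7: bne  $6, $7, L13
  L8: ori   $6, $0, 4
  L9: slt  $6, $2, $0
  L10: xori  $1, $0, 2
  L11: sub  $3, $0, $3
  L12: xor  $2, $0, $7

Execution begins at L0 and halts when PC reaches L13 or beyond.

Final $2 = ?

14

#0 nor  $1, $4, $0 ; 0/65523/1/10/12/8/11/3
#1 ori   $6, $6, 8 ; 0/65523/1/10/12/8/11/3
#2 slt  $1, $2, $2 ; 0/0/1/10/12/8/11/3
#3 bne  $3, $2, L7 ; 0/0/1/10/12/8/11/3 ; →target
#4 add  $2, $7, $6 ; 0/0/14/10/12/8/11/3
#7 bne  $6, $7, L13 ; 0/0/14/10/12/8/11/3 ; →target
#8 ori   $6, $0, 4 ; 0/0/14/10/12/8/4/3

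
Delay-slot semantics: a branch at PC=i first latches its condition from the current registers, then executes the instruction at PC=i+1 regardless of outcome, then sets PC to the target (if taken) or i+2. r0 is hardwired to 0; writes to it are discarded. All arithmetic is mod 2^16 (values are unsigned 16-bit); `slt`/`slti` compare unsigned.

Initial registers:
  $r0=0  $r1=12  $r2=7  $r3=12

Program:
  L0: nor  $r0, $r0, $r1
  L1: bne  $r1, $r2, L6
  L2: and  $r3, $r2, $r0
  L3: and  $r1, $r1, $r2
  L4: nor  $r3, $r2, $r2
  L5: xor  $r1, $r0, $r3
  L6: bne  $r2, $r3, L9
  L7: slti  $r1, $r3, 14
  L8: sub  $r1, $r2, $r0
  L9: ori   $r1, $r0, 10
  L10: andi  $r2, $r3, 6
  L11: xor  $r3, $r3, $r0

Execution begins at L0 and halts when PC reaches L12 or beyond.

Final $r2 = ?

  step pc=0: nor  $r0, $r0, $r1  regs=(0,12,7,12)
  step pc=1: bne  $r1, $r2, L6  cond=T  regs=(0,12,7,12)
  step pc=2: and  $r3, $r2, $r0  regs=(0,12,7,0)
  step pc=6: bne  $r2, $r3, L9  cond=T  regs=(0,12,7,0)
  step pc=7: slti  $r1, $r3, 14  regs=(0,1,7,0)
  step pc=9: ori   $r1, $r0, 10  regs=(0,10,7,0)
  step pc=10: andi  $r2, $r3, 6  regs=(0,10,0,0)
  step pc=11: xor  $r3, $r3, $r0  regs=(0,10,0,0)

0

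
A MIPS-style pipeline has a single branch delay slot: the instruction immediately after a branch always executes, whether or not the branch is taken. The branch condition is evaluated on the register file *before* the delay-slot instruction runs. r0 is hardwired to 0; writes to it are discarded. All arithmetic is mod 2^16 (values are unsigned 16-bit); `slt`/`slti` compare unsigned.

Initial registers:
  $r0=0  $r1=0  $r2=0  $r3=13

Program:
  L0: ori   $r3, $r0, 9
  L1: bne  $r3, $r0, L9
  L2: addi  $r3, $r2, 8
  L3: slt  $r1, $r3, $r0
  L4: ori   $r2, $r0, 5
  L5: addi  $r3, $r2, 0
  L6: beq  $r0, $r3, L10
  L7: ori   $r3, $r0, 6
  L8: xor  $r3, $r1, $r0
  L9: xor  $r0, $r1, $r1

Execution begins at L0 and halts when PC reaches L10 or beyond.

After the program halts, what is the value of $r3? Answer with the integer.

#0 ori   $r3, $r0, 9 ; 0/0/0/9
#1 bne  $r3, $r0, L9 ; 0/0/0/9 ; →target
#2 addi  $r3, $r2, 8 ; 0/0/0/8
#9 xor  $r0, $r1, $r1 ; 0/0/0/8

8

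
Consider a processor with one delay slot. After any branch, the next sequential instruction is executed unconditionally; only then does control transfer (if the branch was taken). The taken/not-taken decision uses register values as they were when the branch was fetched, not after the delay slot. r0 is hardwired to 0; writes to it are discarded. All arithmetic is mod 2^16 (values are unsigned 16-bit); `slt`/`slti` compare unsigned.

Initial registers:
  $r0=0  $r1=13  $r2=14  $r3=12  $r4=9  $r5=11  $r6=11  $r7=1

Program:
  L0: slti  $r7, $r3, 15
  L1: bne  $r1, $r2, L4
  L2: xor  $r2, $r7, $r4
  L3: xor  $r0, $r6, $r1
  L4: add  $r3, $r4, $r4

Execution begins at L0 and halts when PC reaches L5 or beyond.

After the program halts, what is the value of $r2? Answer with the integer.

#0 slti  $r7, $r3, 15 ; 0/13/14/12/9/11/11/1
#1 bne  $r1, $r2, L4 ; 0/13/14/12/9/11/11/1 ; →target
#2 xor  $r2, $r7, $r4 ; 0/13/8/12/9/11/11/1
#4 add  $r3, $r4, $r4 ; 0/13/8/18/9/11/11/1

8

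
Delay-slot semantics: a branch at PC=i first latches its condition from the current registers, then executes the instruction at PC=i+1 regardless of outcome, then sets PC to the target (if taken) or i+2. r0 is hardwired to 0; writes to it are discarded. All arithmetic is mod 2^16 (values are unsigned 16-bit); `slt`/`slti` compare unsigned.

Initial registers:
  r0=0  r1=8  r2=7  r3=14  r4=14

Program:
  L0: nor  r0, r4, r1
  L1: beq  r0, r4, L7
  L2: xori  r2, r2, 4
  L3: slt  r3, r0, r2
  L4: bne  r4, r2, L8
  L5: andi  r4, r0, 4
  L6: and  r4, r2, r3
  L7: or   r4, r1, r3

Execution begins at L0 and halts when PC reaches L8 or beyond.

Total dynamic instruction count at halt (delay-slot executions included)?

#0 nor  r0, r4, r1 ; 0/8/7/14/14
#1 beq  r0, r4, L7 ; 0/8/7/14/14 ; →fallthru
#2 xori  r2, r2, 4 ; 0/8/3/14/14
#3 slt  r3, r0, r2 ; 0/8/3/1/14
#4 bne  r4, r2, L8 ; 0/8/3/1/14 ; →target
#5 andi  r4, r0, 4 ; 0/8/3/1/0

6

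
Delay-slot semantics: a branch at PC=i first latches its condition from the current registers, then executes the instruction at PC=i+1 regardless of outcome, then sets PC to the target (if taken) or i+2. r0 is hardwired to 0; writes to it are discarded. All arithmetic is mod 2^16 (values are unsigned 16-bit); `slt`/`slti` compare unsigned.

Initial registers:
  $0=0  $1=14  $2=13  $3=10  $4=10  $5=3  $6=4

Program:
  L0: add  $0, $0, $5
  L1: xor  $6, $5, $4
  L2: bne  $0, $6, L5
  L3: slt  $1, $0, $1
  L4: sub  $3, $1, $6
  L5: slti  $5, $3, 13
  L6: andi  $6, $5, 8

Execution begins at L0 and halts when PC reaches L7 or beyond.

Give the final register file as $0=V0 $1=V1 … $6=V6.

  step pc=0: add  $0, $0, $5  regs=(0,14,13,10,10,3,4)
  step pc=1: xor  $6, $5, $4  regs=(0,14,13,10,10,3,9)
  step pc=2: bne  $0, $6, L5  cond=T  regs=(0,14,13,10,10,3,9)
  step pc=3: slt  $1, $0, $1  regs=(0,1,13,10,10,3,9)
  step pc=5: slti  $5, $3, 13  regs=(0,1,13,10,10,1,9)
  step pc=6: andi  $6, $5, 8  regs=(0,1,13,10,10,1,0)

$0=0 $1=1 $2=13 $3=10 $4=10 $5=1 $6=0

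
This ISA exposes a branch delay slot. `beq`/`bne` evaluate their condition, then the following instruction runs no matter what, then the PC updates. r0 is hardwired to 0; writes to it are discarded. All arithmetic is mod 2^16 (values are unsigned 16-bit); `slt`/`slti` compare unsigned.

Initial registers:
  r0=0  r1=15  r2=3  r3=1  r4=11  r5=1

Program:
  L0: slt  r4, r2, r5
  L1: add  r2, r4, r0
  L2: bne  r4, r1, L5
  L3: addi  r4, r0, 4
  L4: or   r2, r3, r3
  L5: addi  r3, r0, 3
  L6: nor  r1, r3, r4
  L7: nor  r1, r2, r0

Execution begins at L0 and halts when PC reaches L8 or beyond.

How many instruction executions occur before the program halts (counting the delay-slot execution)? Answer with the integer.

7

PC=0  slt  r4, r2, r5        | r0=0 r1=15 r2=3 r3=1 r4=0 r5=1
PC=1  add  r2, r4, r0        | r0=0 r1=15 r2=0 r3=1 r4=0 r5=1
PC=2  bne  r4, r1, L5        | r0=0 r1=15 r2=0 r3=1 r4=0 r5=1  [TAKEN]
PC=3  addi  r4, r0, 4        | r0=0 r1=15 r2=0 r3=1 r4=4 r5=1
PC=5  addi  r3, r0, 3        | r0=0 r1=15 r2=0 r3=3 r4=4 r5=1
PC=6  nor  r1, r3, r4        | r0=0 r1=65528 r2=0 r3=3 r4=4 r5=1
PC=7  nor  r1, r2, r0        | r0=0 r1=65535 r2=0 r3=3 r4=4 r5=1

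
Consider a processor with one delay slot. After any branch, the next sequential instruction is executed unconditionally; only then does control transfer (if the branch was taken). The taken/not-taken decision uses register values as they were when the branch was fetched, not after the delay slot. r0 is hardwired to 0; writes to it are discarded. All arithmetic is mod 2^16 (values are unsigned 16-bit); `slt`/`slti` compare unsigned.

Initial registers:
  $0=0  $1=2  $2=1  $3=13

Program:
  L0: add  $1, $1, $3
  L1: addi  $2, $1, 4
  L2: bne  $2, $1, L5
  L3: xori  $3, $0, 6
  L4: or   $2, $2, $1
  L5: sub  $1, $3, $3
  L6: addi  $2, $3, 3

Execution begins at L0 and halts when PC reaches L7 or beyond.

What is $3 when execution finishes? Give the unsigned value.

PC=0  add  $1, $1, $3        | $0=0 $1=15 $2=1 $3=13
PC=1  addi  $2, $1, 4        | $0=0 $1=15 $2=19 $3=13
PC=2  bne  $2, $1, L5        | $0=0 $1=15 $2=19 $3=13  [TAKEN]
PC=3  xori  $3, $0, 6        | $0=0 $1=15 $2=19 $3=6
PC=5  sub  $1, $3, $3        | $0=0 $1=0 $2=19 $3=6
PC=6  addi  $2, $3, 3        | $0=0 $1=0 $2=9 $3=6

6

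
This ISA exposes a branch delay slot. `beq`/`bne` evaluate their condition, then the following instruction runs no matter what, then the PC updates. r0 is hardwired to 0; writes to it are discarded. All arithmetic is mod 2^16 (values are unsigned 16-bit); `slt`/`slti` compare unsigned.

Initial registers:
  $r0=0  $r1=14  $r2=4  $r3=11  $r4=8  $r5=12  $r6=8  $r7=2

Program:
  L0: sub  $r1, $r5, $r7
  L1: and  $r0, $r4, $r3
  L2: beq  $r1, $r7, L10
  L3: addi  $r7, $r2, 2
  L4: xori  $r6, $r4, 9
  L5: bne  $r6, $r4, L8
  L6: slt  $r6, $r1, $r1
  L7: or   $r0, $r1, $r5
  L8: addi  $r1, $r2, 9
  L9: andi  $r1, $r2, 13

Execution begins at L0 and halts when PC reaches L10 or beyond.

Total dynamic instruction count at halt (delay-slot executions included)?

9

PC=0  sub  $r1, $r5, $r7     | $r0=0 $r1=10 $r2=4 $r3=11 $r4=8 $r5=12 $r6=8 $r7=2
PC=1  and  $r0, $r4, $r3     | $r0=0 $r1=10 $r2=4 $r3=11 $r4=8 $r5=12 $r6=8 $r7=2
PC=2  beq  $r1, $r7, L10     | $r0=0 $r1=10 $r2=4 $r3=11 $r4=8 $r5=12 $r6=8 $r7=2  [not taken]
PC=3  addi  $r7, $r2, 2      | $r0=0 $r1=10 $r2=4 $r3=11 $r4=8 $r5=12 $r6=8 $r7=6
PC=4  xori  $r6, $r4, 9      | $r0=0 $r1=10 $r2=4 $r3=11 $r4=8 $r5=12 $r6=1 $r7=6
PC=5  bne  $r6, $r4, L8      | $r0=0 $r1=10 $r2=4 $r3=11 $r4=8 $r5=12 $r6=1 $r7=6  [TAKEN]
PC=6  slt  $r6, $r1, $r1     | $r0=0 $r1=10 $r2=4 $r3=11 $r4=8 $r5=12 $r6=0 $r7=6
PC=8  addi  $r1, $r2, 9      | $r0=0 $r1=13 $r2=4 $r3=11 $r4=8 $r5=12 $r6=0 $r7=6
PC=9  andi  $r1, $r2, 13     | $r0=0 $r1=4 $r2=4 $r3=11 $r4=8 $r5=12 $r6=0 $r7=6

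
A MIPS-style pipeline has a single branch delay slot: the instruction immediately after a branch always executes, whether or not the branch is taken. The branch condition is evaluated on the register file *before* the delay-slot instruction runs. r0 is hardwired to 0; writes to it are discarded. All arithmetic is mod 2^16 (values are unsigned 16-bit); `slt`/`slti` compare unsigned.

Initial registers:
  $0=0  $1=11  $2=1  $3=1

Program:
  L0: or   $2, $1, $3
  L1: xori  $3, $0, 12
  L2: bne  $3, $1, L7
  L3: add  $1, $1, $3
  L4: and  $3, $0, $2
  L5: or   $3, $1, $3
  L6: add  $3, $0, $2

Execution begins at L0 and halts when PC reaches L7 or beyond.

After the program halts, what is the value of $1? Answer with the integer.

  step pc=0: or   $2, $1, $3  regs=(0,11,11,1)
  step pc=1: xori  $3, $0, 12  regs=(0,11,11,12)
  step pc=2: bne  $3, $1, L7  cond=T  regs=(0,11,11,12)
  step pc=3: add  $1, $1, $3  regs=(0,23,11,12)

23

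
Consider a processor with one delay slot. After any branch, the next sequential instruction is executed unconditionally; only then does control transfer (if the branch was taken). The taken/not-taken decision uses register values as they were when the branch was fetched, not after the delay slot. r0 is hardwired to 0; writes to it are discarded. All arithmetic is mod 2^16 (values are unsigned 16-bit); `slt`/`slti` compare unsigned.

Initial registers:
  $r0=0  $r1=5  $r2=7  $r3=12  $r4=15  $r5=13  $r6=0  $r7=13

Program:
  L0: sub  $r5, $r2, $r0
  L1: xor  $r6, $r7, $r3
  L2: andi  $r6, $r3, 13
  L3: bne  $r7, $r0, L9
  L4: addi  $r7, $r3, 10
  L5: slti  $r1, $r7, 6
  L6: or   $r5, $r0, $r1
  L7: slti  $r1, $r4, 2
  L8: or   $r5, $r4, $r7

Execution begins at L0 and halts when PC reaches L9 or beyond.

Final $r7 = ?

22

[0] sub  $r5, $r2, $r0  →  {$r0:0, $r1:5, $r2:7, $r3:12, $r4:15, $r5:7, $r6:0, $r7:13}
[1] xor  $r6, $r7, $r3  →  {$r0:0, $r1:5, $r2:7, $r3:12, $r4:15, $r5:7, $r6:1, $r7:13}
[2] andi  $r6, $r3, 13  →  {$r0:0, $r1:5, $r2:7, $r3:12, $r4:15, $r5:7, $r6:12, $r7:13}
[3] bne  $r7, $r0, L9  →  {$r0:0, $r1:5, $r2:7, $r3:12, $r4:15, $r5:7, $r6:12, $r7:13}  ⟨branch taken⟩
[4] addi  $r7, $r3, 10  →  {$r0:0, $r1:5, $r2:7, $r3:12, $r4:15, $r5:7, $r6:12, $r7:22}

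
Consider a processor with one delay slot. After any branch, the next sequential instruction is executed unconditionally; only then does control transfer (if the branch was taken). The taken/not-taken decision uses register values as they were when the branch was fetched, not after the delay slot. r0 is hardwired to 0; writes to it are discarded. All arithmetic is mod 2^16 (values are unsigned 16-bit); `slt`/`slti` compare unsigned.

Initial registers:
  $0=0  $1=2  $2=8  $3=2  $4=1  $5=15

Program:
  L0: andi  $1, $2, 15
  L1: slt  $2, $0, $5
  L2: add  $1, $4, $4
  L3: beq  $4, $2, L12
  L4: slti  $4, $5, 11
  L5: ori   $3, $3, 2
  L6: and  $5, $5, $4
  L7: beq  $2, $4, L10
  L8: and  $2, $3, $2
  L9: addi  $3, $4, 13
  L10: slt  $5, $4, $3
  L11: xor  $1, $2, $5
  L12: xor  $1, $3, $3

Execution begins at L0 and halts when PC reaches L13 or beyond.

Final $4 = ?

[0] andi  $1, $2, 15  →  {$0:0, $1:8, $2:8, $3:2, $4:1, $5:15}
[1] slt  $2, $0, $5  →  {$0:0, $1:8, $2:1, $3:2, $4:1, $5:15}
[2] add  $1, $4, $4  →  {$0:0, $1:2, $2:1, $3:2, $4:1, $5:15}
[3] beq  $4, $2, L12  →  {$0:0, $1:2, $2:1, $3:2, $4:1, $5:15}  ⟨branch taken⟩
[4] slti  $4, $5, 11  →  {$0:0, $1:2, $2:1, $3:2, $4:0, $5:15}
[12] xor  $1, $3, $3  →  {$0:0, $1:0, $2:1, $3:2, $4:0, $5:15}

0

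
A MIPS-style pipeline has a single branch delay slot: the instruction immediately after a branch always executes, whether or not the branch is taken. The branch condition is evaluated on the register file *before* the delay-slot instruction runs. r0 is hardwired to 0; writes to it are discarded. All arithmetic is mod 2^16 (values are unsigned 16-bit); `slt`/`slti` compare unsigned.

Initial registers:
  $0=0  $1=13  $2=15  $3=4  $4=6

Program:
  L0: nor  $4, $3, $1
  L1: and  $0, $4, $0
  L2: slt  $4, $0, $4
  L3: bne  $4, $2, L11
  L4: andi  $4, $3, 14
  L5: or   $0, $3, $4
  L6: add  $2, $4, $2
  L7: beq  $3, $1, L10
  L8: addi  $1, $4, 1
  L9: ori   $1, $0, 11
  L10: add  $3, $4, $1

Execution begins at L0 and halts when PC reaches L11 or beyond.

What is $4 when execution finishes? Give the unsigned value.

PC=0  nor  $4, $3, $1        | $0=0 $1=13 $2=15 $3=4 $4=65522
PC=1  and  $0, $4, $0        | $0=0 $1=13 $2=15 $3=4 $4=65522
PC=2  slt  $4, $0, $4        | $0=0 $1=13 $2=15 $3=4 $4=1
PC=3  bne  $4, $2, L11       | $0=0 $1=13 $2=15 $3=4 $4=1  [TAKEN]
PC=4  andi  $4, $3, 14       | $0=0 $1=13 $2=15 $3=4 $4=4

4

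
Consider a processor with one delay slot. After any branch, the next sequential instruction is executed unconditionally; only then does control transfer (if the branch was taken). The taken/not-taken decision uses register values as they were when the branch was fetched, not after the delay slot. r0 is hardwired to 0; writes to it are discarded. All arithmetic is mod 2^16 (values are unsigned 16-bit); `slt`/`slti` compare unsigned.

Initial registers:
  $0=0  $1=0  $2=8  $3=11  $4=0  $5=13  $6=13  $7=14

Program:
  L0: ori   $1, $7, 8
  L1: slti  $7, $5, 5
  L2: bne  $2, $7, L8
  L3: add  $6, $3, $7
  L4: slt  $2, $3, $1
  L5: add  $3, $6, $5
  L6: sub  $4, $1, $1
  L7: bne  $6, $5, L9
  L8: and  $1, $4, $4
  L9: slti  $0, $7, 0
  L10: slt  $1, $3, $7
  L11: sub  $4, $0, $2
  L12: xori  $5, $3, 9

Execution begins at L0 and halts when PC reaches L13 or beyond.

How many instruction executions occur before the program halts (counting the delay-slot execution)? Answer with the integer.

9

#0 ori   $1, $7, 8 ; 0/14/8/11/0/13/13/14
#1 slti  $7, $5, 5 ; 0/14/8/11/0/13/13/0
#2 bne  $2, $7, L8 ; 0/14/8/11/0/13/13/0 ; →target
#3 add  $6, $3, $7 ; 0/14/8/11/0/13/11/0
#8 and  $1, $4, $4 ; 0/0/8/11/0/13/11/0
#9 slti  $0, $7, 0 ; 0/0/8/11/0/13/11/0
#10 slt  $1, $3, $7 ; 0/0/8/11/0/13/11/0
#11 sub  $4, $0, $2 ; 0/0/8/11/65528/13/11/0
#12 xori  $5, $3, 9 ; 0/0/8/11/65528/2/11/0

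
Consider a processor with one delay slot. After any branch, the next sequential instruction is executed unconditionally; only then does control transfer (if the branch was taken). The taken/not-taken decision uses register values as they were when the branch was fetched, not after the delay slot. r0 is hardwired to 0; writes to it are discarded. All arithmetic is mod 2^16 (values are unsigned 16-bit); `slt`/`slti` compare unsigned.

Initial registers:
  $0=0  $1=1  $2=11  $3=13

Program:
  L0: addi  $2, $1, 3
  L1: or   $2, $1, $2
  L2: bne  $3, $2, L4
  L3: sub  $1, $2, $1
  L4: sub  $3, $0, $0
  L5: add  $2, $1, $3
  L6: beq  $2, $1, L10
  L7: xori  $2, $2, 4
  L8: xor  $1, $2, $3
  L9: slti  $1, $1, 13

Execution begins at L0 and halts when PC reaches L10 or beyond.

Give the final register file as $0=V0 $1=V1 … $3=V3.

$0=0 $1=4 $2=0 $3=0

  step pc=0: addi  $2, $1, 3  regs=(0,1,4,13)
  step pc=1: or   $2, $1, $2  regs=(0,1,5,13)
  step pc=2: bne  $3, $2, L4  cond=T  regs=(0,1,5,13)
  step pc=3: sub  $1, $2, $1  regs=(0,4,5,13)
  step pc=4: sub  $3, $0, $0  regs=(0,4,5,0)
  step pc=5: add  $2, $1, $3  regs=(0,4,4,0)
  step pc=6: beq  $2, $1, L10  cond=T  regs=(0,4,4,0)
  step pc=7: xori  $2, $2, 4  regs=(0,4,0,0)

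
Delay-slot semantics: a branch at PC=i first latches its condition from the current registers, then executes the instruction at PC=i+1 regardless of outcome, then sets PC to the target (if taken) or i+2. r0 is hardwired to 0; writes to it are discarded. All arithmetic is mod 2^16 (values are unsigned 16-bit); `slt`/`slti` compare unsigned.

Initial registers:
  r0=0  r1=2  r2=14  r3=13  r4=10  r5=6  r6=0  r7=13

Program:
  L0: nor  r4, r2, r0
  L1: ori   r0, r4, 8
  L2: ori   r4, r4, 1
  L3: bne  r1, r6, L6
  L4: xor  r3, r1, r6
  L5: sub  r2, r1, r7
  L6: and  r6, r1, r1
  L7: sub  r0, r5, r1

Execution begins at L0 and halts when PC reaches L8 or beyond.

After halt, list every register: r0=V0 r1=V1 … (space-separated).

r0=0 r1=2 r2=14 r3=2 r4=65521 r5=6 r6=2 r7=13

[0] nor  r4, r2, r0  →  {r0:0, r1:2, r2:14, r3:13, r4:65521, r5:6, r6:0, r7:13}
[1] ori   r0, r4, 8  →  {r0:0, r1:2, r2:14, r3:13, r4:65521, r5:6, r6:0, r7:13}
[2] ori   r4, r4, 1  →  {r0:0, r1:2, r2:14, r3:13, r4:65521, r5:6, r6:0, r7:13}
[3] bne  r1, r6, L6  →  {r0:0, r1:2, r2:14, r3:13, r4:65521, r5:6, r6:0, r7:13}  ⟨branch taken⟩
[4] xor  r3, r1, r6  →  {r0:0, r1:2, r2:14, r3:2, r4:65521, r5:6, r6:0, r7:13}
[6] and  r6, r1, r1  →  {r0:0, r1:2, r2:14, r3:2, r4:65521, r5:6, r6:2, r7:13}
[7] sub  r0, r5, r1  →  {r0:0, r1:2, r2:14, r3:2, r4:65521, r5:6, r6:2, r7:13}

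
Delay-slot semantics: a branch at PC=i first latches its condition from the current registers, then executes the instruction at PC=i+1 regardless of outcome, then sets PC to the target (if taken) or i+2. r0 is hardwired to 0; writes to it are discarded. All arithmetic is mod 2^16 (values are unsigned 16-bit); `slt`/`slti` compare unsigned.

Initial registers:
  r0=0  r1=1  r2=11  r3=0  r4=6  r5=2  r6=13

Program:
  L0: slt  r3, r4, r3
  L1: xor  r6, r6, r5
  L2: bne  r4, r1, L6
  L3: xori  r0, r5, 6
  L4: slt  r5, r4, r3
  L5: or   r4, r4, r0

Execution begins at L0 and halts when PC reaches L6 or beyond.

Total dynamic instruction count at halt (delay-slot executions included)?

4

#0 slt  r3, r4, r3 ; 0/1/11/0/6/2/13
#1 xor  r6, r6, r5 ; 0/1/11/0/6/2/15
#2 bne  r4, r1, L6 ; 0/1/11/0/6/2/15 ; →target
#3 xori  r0, r5, 6 ; 0/1/11/0/6/2/15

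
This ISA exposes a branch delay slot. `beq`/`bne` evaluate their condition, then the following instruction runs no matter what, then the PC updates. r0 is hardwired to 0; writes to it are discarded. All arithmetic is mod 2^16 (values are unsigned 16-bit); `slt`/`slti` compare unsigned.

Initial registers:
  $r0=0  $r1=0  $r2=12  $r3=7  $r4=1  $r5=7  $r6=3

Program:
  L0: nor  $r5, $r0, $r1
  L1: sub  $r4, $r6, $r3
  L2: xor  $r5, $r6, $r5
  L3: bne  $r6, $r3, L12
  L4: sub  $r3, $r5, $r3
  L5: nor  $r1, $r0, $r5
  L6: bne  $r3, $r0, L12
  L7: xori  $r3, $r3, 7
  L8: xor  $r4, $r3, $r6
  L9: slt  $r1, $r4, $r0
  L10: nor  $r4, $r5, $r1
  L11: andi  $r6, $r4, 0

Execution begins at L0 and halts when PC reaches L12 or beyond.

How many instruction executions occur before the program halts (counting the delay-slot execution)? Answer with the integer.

5

[0] nor  $r5, $r0, $r1  →  {$r0:0, $r1:0, $r2:12, $r3:7, $r4:1, $r5:65535, $r6:3}
[1] sub  $r4, $r6, $r3  →  {$r0:0, $r1:0, $r2:12, $r3:7, $r4:65532, $r5:65535, $r6:3}
[2] xor  $r5, $r6, $r5  →  {$r0:0, $r1:0, $r2:12, $r3:7, $r4:65532, $r5:65532, $r6:3}
[3] bne  $r6, $r3, L12  →  {$r0:0, $r1:0, $r2:12, $r3:7, $r4:65532, $r5:65532, $r6:3}  ⟨branch taken⟩
[4] sub  $r3, $r5, $r3  →  {$r0:0, $r1:0, $r2:12, $r3:65525, $r4:65532, $r5:65532, $r6:3}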